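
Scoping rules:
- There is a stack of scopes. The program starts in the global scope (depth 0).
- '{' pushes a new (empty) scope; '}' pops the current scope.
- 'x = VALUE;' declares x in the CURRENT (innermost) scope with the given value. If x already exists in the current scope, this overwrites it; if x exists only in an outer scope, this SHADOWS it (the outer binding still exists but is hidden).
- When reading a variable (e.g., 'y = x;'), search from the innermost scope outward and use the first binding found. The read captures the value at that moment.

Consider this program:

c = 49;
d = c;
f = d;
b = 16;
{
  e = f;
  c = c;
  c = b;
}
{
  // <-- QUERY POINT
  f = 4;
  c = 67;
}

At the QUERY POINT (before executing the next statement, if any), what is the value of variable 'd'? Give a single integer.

Answer: 49

Derivation:
Step 1: declare c=49 at depth 0
Step 2: declare d=(read c)=49 at depth 0
Step 3: declare f=(read d)=49 at depth 0
Step 4: declare b=16 at depth 0
Step 5: enter scope (depth=1)
Step 6: declare e=(read f)=49 at depth 1
Step 7: declare c=(read c)=49 at depth 1
Step 8: declare c=(read b)=16 at depth 1
Step 9: exit scope (depth=0)
Step 10: enter scope (depth=1)
Visible at query point: b=16 c=49 d=49 f=49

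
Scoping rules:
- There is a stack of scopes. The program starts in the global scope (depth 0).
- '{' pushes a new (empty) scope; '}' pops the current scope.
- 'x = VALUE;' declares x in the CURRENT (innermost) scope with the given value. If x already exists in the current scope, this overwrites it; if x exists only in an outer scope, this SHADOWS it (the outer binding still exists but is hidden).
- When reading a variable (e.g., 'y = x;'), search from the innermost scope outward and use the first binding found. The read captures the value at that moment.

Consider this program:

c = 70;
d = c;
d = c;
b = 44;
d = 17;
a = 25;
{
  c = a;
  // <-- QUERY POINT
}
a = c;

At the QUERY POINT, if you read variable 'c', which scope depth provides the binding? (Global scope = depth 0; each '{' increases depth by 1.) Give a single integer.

Step 1: declare c=70 at depth 0
Step 2: declare d=(read c)=70 at depth 0
Step 3: declare d=(read c)=70 at depth 0
Step 4: declare b=44 at depth 0
Step 5: declare d=17 at depth 0
Step 6: declare a=25 at depth 0
Step 7: enter scope (depth=1)
Step 8: declare c=(read a)=25 at depth 1
Visible at query point: a=25 b=44 c=25 d=17

Answer: 1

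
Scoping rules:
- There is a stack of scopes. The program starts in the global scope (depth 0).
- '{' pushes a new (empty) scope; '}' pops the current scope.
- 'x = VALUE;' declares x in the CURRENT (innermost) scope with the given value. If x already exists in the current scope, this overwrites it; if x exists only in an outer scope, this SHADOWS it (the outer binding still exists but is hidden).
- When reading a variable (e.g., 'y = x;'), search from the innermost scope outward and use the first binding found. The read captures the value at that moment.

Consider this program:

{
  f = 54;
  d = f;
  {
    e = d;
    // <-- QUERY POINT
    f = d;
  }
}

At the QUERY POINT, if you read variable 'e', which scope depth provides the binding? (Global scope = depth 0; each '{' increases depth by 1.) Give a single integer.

Step 1: enter scope (depth=1)
Step 2: declare f=54 at depth 1
Step 3: declare d=(read f)=54 at depth 1
Step 4: enter scope (depth=2)
Step 5: declare e=(read d)=54 at depth 2
Visible at query point: d=54 e=54 f=54

Answer: 2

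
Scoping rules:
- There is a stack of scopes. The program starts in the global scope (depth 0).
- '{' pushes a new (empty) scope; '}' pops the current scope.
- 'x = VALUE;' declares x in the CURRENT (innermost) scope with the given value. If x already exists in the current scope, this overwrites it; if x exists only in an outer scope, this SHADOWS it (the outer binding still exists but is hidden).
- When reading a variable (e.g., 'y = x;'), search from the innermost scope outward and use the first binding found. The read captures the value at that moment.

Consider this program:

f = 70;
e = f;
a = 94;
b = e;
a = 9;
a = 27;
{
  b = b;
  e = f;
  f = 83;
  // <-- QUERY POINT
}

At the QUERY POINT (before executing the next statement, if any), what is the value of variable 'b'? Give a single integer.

Step 1: declare f=70 at depth 0
Step 2: declare e=(read f)=70 at depth 0
Step 3: declare a=94 at depth 0
Step 4: declare b=(read e)=70 at depth 0
Step 5: declare a=9 at depth 0
Step 6: declare a=27 at depth 0
Step 7: enter scope (depth=1)
Step 8: declare b=(read b)=70 at depth 1
Step 9: declare e=(read f)=70 at depth 1
Step 10: declare f=83 at depth 1
Visible at query point: a=27 b=70 e=70 f=83

Answer: 70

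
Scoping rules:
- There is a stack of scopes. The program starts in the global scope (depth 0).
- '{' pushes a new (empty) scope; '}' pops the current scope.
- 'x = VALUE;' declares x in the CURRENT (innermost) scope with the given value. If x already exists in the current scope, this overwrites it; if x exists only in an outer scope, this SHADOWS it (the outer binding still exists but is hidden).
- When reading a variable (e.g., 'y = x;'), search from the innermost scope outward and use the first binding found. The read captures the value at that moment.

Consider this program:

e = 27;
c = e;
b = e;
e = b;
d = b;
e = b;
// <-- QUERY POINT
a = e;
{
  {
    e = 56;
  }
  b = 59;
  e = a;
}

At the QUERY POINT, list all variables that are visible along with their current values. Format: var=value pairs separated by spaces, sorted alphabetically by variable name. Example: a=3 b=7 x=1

Answer: b=27 c=27 d=27 e=27

Derivation:
Step 1: declare e=27 at depth 0
Step 2: declare c=(read e)=27 at depth 0
Step 3: declare b=(read e)=27 at depth 0
Step 4: declare e=(read b)=27 at depth 0
Step 5: declare d=(read b)=27 at depth 0
Step 6: declare e=(read b)=27 at depth 0
Visible at query point: b=27 c=27 d=27 e=27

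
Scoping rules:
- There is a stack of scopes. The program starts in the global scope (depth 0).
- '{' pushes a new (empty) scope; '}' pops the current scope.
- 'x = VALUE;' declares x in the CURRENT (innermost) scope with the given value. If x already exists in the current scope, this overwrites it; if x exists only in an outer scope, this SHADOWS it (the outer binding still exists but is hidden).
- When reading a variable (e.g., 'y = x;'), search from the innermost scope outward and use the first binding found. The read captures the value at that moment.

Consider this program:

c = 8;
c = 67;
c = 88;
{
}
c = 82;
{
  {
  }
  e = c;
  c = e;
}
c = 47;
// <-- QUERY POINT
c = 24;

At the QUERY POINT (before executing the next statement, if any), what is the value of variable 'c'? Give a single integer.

Step 1: declare c=8 at depth 0
Step 2: declare c=67 at depth 0
Step 3: declare c=88 at depth 0
Step 4: enter scope (depth=1)
Step 5: exit scope (depth=0)
Step 6: declare c=82 at depth 0
Step 7: enter scope (depth=1)
Step 8: enter scope (depth=2)
Step 9: exit scope (depth=1)
Step 10: declare e=(read c)=82 at depth 1
Step 11: declare c=(read e)=82 at depth 1
Step 12: exit scope (depth=0)
Step 13: declare c=47 at depth 0
Visible at query point: c=47

Answer: 47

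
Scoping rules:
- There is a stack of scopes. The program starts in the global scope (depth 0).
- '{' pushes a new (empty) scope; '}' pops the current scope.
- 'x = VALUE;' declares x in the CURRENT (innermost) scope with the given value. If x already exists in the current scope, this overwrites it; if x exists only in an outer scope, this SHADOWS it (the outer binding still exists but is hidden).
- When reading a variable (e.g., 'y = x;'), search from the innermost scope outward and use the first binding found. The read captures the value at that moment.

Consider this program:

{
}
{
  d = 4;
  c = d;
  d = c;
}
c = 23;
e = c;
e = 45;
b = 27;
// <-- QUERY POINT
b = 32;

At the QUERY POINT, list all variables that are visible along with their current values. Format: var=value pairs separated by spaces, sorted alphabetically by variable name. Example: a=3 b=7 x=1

Step 1: enter scope (depth=1)
Step 2: exit scope (depth=0)
Step 3: enter scope (depth=1)
Step 4: declare d=4 at depth 1
Step 5: declare c=(read d)=4 at depth 1
Step 6: declare d=(read c)=4 at depth 1
Step 7: exit scope (depth=0)
Step 8: declare c=23 at depth 0
Step 9: declare e=(read c)=23 at depth 0
Step 10: declare e=45 at depth 0
Step 11: declare b=27 at depth 0
Visible at query point: b=27 c=23 e=45

Answer: b=27 c=23 e=45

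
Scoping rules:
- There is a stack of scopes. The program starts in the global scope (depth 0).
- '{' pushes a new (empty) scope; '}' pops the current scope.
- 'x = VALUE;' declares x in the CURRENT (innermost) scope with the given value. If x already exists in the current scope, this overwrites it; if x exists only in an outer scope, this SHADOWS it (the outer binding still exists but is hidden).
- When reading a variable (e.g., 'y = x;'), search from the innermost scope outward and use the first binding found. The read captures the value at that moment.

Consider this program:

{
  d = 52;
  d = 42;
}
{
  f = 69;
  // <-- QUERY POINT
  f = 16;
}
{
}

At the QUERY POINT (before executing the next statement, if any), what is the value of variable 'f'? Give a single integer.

Step 1: enter scope (depth=1)
Step 2: declare d=52 at depth 1
Step 3: declare d=42 at depth 1
Step 4: exit scope (depth=0)
Step 5: enter scope (depth=1)
Step 6: declare f=69 at depth 1
Visible at query point: f=69

Answer: 69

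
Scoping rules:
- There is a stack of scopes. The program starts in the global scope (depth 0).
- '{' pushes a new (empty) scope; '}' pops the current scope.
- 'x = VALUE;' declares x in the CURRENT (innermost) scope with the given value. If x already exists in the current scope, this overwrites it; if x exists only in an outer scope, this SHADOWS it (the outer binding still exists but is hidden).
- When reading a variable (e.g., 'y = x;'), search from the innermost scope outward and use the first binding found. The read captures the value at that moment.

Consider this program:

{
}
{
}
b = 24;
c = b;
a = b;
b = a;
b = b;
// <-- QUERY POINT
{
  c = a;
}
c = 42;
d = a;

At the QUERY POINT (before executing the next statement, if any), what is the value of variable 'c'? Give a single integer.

Answer: 24

Derivation:
Step 1: enter scope (depth=1)
Step 2: exit scope (depth=0)
Step 3: enter scope (depth=1)
Step 4: exit scope (depth=0)
Step 5: declare b=24 at depth 0
Step 6: declare c=(read b)=24 at depth 0
Step 7: declare a=(read b)=24 at depth 0
Step 8: declare b=(read a)=24 at depth 0
Step 9: declare b=(read b)=24 at depth 0
Visible at query point: a=24 b=24 c=24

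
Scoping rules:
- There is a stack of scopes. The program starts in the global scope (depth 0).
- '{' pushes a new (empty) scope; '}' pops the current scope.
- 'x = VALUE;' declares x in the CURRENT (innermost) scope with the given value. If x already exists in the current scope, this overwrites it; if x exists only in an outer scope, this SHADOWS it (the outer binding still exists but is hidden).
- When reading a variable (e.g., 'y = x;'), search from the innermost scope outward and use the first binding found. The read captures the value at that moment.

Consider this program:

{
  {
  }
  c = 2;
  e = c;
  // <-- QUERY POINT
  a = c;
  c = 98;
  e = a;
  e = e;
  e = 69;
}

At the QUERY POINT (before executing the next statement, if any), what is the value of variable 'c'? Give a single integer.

Answer: 2

Derivation:
Step 1: enter scope (depth=1)
Step 2: enter scope (depth=2)
Step 3: exit scope (depth=1)
Step 4: declare c=2 at depth 1
Step 5: declare e=(read c)=2 at depth 1
Visible at query point: c=2 e=2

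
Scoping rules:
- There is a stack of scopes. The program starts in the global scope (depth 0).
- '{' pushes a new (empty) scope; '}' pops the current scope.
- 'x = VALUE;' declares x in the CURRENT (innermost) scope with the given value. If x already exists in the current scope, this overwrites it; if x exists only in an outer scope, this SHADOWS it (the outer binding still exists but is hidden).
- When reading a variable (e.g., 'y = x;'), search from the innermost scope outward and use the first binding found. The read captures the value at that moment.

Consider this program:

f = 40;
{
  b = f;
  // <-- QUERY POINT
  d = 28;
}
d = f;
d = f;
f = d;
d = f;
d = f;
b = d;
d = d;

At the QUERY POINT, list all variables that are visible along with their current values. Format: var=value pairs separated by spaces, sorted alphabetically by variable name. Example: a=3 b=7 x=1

Answer: b=40 f=40

Derivation:
Step 1: declare f=40 at depth 0
Step 2: enter scope (depth=1)
Step 3: declare b=(read f)=40 at depth 1
Visible at query point: b=40 f=40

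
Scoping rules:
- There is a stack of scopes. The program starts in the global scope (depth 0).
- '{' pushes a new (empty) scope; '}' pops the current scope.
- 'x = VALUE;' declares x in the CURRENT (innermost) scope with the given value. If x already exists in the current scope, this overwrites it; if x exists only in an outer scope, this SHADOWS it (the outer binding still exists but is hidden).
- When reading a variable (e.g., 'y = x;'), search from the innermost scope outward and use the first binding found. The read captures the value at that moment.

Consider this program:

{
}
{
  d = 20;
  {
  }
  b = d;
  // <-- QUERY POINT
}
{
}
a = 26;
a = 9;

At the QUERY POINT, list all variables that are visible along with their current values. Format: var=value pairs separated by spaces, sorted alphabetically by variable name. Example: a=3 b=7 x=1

Answer: b=20 d=20

Derivation:
Step 1: enter scope (depth=1)
Step 2: exit scope (depth=0)
Step 3: enter scope (depth=1)
Step 4: declare d=20 at depth 1
Step 5: enter scope (depth=2)
Step 6: exit scope (depth=1)
Step 7: declare b=(read d)=20 at depth 1
Visible at query point: b=20 d=20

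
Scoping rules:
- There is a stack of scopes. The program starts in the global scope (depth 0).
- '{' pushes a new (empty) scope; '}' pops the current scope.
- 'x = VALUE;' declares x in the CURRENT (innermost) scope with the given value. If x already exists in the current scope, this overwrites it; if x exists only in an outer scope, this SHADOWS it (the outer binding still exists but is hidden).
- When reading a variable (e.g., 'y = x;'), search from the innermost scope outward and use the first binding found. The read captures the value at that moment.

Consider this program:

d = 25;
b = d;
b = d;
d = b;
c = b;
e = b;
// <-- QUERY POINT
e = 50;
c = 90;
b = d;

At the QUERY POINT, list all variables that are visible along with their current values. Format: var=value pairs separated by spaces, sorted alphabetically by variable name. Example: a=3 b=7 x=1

Step 1: declare d=25 at depth 0
Step 2: declare b=(read d)=25 at depth 0
Step 3: declare b=(read d)=25 at depth 0
Step 4: declare d=(read b)=25 at depth 0
Step 5: declare c=(read b)=25 at depth 0
Step 6: declare e=(read b)=25 at depth 0
Visible at query point: b=25 c=25 d=25 e=25

Answer: b=25 c=25 d=25 e=25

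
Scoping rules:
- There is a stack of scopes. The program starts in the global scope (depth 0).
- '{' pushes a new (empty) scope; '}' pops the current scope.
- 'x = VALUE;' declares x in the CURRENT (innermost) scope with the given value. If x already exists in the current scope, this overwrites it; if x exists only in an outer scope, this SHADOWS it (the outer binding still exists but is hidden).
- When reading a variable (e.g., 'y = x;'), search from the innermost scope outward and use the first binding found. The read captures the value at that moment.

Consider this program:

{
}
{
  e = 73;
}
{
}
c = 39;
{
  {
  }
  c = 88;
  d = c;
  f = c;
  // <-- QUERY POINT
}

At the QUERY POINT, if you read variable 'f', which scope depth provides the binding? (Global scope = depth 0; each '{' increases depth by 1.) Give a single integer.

Step 1: enter scope (depth=1)
Step 2: exit scope (depth=0)
Step 3: enter scope (depth=1)
Step 4: declare e=73 at depth 1
Step 5: exit scope (depth=0)
Step 6: enter scope (depth=1)
Step 7: exit scope (depth=0)
Step 8: declare c=39 at depth 0
Step 9: enter scope (depth=1)
Step 10: enter scope (depth=2)
Step 11: exit scope (depth=1)
Step 12: declare c=88 at depth 1
Step 13: declare d=(read c)=88 at depth 1
Step 14: declare f=(read c)=88 at depth 1
Visible at query point: c=88 d=88 f=88

Answer: 1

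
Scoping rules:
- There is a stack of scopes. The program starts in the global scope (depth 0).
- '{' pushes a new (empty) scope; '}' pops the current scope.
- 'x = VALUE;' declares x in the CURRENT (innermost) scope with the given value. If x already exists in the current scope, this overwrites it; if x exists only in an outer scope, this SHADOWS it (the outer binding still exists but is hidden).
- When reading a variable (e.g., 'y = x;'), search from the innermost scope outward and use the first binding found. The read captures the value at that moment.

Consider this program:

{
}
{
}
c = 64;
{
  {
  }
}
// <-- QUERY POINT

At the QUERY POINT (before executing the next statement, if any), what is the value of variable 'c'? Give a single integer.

Step 1: enter scope (depth=1)
Step 2: exit scope (depth=0)
Step 3: enter scope (depth=1)
Step 4: exit scope (depth=0)
Step 5: declare c=64 at depth 0
Step 6: enter scope (depth=1)
Step 7: enter scope (depth=2)
Step 8: exit scope (depth=1)
Step 9: exit scope (depth=0)
Visible at query point: c=64

Answer: 64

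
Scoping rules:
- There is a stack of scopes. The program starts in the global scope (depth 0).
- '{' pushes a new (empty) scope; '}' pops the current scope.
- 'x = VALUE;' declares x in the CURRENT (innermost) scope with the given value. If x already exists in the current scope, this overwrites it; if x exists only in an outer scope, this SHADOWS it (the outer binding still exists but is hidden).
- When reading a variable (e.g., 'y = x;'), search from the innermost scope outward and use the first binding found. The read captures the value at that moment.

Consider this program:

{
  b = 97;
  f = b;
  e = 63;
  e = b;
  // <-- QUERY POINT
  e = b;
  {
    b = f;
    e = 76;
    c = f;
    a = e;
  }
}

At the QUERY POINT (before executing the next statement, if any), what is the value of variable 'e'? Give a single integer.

Answer: 97

Derivation:
Step 1: enter scope (depth=1)
Step 2: declare b=97 at depth 1
Step 3: declare f=(read b)=97 at depth 1
Step 4: declare e=63 at depth 1
Step 5: declare e=(read b)=97 at depth 1
Visible at query point: b=97 e=97 f=97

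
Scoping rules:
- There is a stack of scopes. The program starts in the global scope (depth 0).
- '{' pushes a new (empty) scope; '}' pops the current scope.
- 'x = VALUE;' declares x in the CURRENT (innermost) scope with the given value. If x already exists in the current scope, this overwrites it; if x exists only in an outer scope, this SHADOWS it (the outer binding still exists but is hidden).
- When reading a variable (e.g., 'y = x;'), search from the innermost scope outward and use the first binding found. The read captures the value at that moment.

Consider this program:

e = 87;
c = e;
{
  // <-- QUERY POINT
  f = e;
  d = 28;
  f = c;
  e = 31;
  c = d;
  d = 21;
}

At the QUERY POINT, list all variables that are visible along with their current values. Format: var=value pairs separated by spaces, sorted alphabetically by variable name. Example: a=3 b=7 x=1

Step 1: declare e=87 at depth 0
Step 2: declare c=(read e)=87 at depth 0
Step 3: enter scope (depth=1)
Visible at query point: c=87 e=87

Answer: c=87 e=87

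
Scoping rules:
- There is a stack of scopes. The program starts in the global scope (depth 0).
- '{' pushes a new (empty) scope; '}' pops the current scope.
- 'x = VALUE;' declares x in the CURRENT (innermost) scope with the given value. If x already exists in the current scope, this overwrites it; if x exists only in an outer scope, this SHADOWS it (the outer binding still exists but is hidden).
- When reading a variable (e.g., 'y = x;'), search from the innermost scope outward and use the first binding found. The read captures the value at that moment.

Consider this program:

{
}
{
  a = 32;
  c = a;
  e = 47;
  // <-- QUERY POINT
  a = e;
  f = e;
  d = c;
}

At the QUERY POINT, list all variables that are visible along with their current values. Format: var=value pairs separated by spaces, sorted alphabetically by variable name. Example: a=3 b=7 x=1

Step 1: enter scope (depth=1)
Step 2: exit scope (depth=0)
Step 3: enter scope (depth=1)
Step 4: declare a=32 at depth 1
Step 5: declare c=(read a)=32 at depth 1
Step 6: declare e=47 at depth 1
Visible at query point: a=32 c=32 e=47

Answer: a=32 c=32 e=47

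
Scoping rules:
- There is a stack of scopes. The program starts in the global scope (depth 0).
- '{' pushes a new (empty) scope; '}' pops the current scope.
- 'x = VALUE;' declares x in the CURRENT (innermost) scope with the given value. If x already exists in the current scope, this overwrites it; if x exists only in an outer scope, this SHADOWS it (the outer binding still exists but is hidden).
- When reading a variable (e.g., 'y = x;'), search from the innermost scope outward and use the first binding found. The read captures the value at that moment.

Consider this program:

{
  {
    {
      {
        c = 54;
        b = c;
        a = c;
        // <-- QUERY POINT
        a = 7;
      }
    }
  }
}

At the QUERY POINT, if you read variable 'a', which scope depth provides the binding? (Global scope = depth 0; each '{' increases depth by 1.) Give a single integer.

Step 1: enter scope (depth=1)
Step 2: enter scope (depth=2)
Step 3: enter scope (depth=3)
Step 4: enter scope (depth=4)
Step 5: declare c=54 at depth 4
Step 6: declare b=(read c)=54 at depth 4
Step 7: declare a=(read c)=54 at depth 4
Visible at query point: a=54 b=54 c=54

Answer: 4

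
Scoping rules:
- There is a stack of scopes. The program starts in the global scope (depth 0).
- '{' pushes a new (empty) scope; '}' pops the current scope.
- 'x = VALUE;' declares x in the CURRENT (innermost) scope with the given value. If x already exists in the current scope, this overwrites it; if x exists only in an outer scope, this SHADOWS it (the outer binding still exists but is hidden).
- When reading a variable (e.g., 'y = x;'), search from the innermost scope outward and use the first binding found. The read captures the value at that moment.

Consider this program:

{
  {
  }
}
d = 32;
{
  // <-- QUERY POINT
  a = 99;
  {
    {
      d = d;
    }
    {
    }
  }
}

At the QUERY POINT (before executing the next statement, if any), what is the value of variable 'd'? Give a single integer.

Step 1: enter scope (depth=1)
Step 2: enter scope (depth=2)
Step 3: exit scope (depth=1)
Step 4: exit scope (depth=0)
Step 5: declare d=32 at depth 0
Step 6: enter scope (depth=1)
Visible at query point: d=32

Answer: 32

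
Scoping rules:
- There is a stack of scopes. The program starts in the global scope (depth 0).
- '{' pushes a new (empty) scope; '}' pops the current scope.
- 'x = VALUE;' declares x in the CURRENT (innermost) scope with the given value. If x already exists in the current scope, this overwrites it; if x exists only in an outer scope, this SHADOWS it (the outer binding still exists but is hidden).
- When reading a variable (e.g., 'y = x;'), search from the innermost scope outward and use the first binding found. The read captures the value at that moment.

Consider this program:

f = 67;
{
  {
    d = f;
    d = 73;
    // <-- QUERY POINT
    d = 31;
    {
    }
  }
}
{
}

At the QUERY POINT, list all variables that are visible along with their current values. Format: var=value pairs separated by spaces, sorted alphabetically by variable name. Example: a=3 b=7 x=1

Step 1: declare f=67 at depth 0
Step 2: enter scope (depth=1)
Step 3: enter scope (depth=2)
Step 4: declare d=(read f)=67 at depth 2
Step 5: declare d=73 at depth 2
Visible at query point: d=73 f=67

Answer: d=73 f=67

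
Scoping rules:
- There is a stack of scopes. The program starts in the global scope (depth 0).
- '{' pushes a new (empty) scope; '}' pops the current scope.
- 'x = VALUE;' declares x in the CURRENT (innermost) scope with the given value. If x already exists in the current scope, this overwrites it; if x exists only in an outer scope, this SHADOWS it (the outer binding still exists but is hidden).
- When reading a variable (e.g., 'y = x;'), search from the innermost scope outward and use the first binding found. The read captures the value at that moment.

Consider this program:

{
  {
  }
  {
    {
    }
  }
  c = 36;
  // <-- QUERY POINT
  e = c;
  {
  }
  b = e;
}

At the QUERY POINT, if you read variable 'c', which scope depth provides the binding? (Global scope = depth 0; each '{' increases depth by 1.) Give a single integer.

Answer: 1

Derivation:
Step 1: enter scope (depth=1)
Step 2: enter scope (depth=2)
Step 3: exit scope (depth=1)
Step 4: enter scope (depth=2)
Step 5: enter scope (depth=3)
Step 6: exit scope (depth=2)
Step 7: exit scope (depth=1)
Step 8: declare c=36 at depth 1
Visible at query point: c=36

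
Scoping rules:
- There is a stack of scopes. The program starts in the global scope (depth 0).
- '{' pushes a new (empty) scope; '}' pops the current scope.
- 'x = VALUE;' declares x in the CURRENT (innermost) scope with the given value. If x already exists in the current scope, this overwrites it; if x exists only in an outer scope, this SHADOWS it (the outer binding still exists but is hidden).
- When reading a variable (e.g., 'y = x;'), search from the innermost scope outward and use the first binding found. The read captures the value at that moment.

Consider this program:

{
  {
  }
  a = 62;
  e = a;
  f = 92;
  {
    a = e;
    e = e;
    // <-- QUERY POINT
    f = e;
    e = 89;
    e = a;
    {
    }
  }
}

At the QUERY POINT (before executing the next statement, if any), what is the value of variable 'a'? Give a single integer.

Answer: 62

Derivation:
Step 1: enter scope (depth=1)
Step 2: enter scope (depth=2)
Step 3: exit scope (depth=1)
Step 4: declare a=62 at depth 1
Step 5: declare e=(read a)=62 at depth 1
Step 6: declare f=92 at depth 1
Step 7: enter scope (depth=2)
Step 8: declare a=(read e)=62 at depth 2
Step 9: declare e=(read e)=62 at depth 2
Visible at query point: a=62 e=62 f=92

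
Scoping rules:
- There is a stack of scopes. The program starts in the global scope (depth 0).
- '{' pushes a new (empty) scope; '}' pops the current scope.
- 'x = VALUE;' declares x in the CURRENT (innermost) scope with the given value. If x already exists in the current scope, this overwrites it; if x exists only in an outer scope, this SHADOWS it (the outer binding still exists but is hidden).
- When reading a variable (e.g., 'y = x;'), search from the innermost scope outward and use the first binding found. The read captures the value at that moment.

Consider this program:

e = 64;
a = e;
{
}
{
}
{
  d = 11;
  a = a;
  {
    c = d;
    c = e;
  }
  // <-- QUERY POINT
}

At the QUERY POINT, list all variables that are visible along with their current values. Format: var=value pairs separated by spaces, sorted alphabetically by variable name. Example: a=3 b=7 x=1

Step 1: declare e=64 at depth 0
Step 2: declare a=(read e)=64 at depth 0
Step 3: enter scope (depth=1)
Step 4: exit scope (depth=0)
Step 5: enter scope (depth=1)
Step 6: exit scope (depth=0)
Step 7: enter scope (depth=1)
Step 8: declare d=11 at depth 1
Step 9: declare a=(read a)=64 at depth 1
Step 10: enter scope (depth=2)
Step 11: declare c=(read d)=11 at depth 2
Step 12: declare c=(read e)=64 at depth 2
Step 13: exit scope (depth=1)
Visible at query point: a=64 d=11 e=64

Answer: a=64 d=11 e=64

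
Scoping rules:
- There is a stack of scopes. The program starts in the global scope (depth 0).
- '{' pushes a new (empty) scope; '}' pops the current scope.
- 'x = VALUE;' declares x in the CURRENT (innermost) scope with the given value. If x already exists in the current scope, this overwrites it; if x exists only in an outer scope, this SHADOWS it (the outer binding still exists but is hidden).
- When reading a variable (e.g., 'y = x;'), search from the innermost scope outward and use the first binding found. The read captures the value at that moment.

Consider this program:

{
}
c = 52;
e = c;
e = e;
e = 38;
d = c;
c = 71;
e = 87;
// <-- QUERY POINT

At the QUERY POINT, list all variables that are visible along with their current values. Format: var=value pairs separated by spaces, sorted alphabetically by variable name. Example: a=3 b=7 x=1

Step 1: enter scope (depth=1)
Step 2: exit scope (depth=0)
Step 3: declare c=52 at depth 0
Step 4: declare e=(read c)=52 at depth 0
Step 5: declare e=(read e)=52 at depth 0
Step 6: declare e=38 at depth 0
Step 7: declare d=(read c)=52 at depth 0
Step 8: declare c=71 at depth 0
Step 9: declare e=87 at depth 0
Visible at query point: c=71 d=52 e=87

Answer: c=71 d=52 e=87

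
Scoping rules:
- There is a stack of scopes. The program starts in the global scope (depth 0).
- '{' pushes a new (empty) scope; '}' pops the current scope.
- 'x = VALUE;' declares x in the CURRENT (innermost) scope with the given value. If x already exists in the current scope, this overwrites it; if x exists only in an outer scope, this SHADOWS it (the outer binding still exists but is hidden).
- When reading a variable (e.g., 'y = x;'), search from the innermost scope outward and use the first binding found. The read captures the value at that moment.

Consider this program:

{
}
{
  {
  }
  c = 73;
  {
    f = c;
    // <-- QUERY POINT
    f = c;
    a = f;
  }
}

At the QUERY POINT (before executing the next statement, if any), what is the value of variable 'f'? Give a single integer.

Answer: 73

Derivation:
Step 1: enter scope (depth=1)
Step 2: exit scope (depth=0)
Step 3: enter scope (depth=1)
Step 4: enter scope (depth=2)
Step 5: exit scope (depth=1)
Step 6: declare c=73 at depth 1
Step 7: enter scope (depth=2)
Step 8: declare f=(read c)=73 at depth 2
Visible at query point: c=73 f=73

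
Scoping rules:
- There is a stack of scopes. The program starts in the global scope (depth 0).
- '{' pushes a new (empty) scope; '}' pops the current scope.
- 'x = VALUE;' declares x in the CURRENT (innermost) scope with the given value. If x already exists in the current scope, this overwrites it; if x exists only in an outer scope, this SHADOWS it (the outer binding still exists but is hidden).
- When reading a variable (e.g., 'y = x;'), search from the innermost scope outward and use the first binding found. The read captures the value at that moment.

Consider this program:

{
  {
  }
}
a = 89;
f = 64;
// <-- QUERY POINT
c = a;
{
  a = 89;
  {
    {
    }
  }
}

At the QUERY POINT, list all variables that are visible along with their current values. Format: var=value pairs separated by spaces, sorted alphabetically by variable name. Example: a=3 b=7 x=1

Step 1: enter scope (depth=1)
Step 2: enter scope (depth=2)
Step 3: exit scope (depth=1)
Step 4: exit scope (depth=0)
Step 5: declare a=89 at depth 0
Step 6: declare f=64 at depth 0
Visible at query point: a=89 f=64

Answer: a=89 f=64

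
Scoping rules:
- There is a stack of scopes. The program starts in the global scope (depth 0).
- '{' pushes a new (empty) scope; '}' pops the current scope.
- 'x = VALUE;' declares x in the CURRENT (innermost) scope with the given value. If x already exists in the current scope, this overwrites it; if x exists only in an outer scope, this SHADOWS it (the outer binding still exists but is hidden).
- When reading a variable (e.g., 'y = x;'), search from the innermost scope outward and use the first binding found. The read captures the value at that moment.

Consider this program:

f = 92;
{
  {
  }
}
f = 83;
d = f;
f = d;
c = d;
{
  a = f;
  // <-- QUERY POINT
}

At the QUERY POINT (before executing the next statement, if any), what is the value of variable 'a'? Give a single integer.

Step 1: declare f=92 at depth 0
Step 2: enter scope (depth=1)
Step 3: enter scope (depth=2)
Step 4: exit scope (depth=1)
Step 5: exit scope (depth=0)
Step 6: declare f=83 at depth 0
Step 7: declare d=(read f)=83 at depth 0
Step 8: declare f=(read d)=83 at depth 0
Step 9: declare c=(read d)=83 at depth 0
Step 10: enter scope (depth=1)
Step 11: declare a=(read f)=83 at depth 1
Visible at query point: a=83 c=83 d=83 f=83

Answer: 83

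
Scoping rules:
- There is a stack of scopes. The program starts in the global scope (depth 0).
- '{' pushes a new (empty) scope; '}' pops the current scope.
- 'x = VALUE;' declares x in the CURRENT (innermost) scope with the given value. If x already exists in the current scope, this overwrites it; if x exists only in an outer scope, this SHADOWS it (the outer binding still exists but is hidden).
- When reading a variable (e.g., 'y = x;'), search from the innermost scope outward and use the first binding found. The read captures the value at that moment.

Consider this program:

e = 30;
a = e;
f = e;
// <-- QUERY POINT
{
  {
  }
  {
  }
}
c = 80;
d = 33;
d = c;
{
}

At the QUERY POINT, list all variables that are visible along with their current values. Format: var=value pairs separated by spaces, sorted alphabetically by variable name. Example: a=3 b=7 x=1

Step 1: declare e=30 at depth 0
Step 2: declare a=(read e)=30 at depth 0
Step 3: declare f=(read e)=30 at depth 0
Visible at query point: a=30 e=30 f=30

Answer: a=30 e=30 f=30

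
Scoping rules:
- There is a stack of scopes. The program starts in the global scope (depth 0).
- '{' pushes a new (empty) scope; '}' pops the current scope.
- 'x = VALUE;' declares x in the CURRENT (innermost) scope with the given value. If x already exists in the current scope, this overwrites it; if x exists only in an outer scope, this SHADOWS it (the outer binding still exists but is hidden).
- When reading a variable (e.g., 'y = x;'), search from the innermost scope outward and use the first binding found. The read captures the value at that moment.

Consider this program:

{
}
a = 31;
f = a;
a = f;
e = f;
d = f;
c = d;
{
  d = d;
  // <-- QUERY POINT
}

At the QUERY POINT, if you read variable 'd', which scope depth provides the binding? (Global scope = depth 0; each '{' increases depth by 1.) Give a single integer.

Step 1: enter scope (depth=1)
Step 2: exit scope (depth=0)
Step 3: declare a=31 at depth 0
Step 4: declare f=(read a)=31 at depth 0
Step 5: declare a=(read f)=31 at depth 0
Step 6: declare e=(read f)=31 at depth 0
Step 7: declare d=(read f)=31 at depth 0
Step 8: declare c=(read d)=31 at depth 0
Step 9: enter scope (depth=1)
Step 10: declare d=(read d)=31 at depth 1
Visible at query point: a=31 c=31 d=31 e=31 f=31

Answer: 1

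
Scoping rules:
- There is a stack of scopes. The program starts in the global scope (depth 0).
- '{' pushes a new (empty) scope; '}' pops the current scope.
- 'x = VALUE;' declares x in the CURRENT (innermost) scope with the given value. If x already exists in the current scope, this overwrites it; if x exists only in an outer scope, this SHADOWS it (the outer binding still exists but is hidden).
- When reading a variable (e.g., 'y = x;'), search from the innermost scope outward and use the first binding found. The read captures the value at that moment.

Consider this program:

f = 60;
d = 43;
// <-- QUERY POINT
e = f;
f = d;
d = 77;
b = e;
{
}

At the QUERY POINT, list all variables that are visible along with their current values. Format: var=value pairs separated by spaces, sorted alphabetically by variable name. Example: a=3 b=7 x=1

Step 1: declare f=60 at depth 0
Step 2: declare d=43 at depth 0
Visible at query point: d=43 f=60

Answer: d=43 f=60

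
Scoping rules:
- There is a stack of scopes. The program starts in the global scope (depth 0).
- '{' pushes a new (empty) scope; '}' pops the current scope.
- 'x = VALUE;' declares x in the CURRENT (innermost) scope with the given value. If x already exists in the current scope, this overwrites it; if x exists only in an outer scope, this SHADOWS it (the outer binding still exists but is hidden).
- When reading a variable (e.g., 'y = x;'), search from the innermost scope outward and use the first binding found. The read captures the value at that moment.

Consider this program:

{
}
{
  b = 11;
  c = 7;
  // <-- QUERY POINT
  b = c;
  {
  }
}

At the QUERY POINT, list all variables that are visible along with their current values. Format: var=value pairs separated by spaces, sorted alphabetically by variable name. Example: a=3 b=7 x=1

Answer: b=11 c=7

Derivation:
Step 1: enter scope (depth=1)
Step 2: exit scope (depth=0)
Step 3: enter scope (depth=1)
Step 4: declare b=11 at depth 1
Step 5: declare c=7 at depth 1
Visible at query point: b=11 c=7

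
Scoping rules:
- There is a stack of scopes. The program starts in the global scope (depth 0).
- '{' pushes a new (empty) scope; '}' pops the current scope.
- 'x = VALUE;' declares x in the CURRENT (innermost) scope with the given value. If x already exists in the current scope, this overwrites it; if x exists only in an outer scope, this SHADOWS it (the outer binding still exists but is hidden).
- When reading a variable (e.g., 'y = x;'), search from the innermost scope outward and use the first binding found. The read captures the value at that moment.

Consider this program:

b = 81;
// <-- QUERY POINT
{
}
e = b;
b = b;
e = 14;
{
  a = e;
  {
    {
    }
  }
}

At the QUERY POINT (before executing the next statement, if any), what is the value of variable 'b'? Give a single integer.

Step 1: declare b=81 at depth 0
Visible at query point: b=81

Answer: 81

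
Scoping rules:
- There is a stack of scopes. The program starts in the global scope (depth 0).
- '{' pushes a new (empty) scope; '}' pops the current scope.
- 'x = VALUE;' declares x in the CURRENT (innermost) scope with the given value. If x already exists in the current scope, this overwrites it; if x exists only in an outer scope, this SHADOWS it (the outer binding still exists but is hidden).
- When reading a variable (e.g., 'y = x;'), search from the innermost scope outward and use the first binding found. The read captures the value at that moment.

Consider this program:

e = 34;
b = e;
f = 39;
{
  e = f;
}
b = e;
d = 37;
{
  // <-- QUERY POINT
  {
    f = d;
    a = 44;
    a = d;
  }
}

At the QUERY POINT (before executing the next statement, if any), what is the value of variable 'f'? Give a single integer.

Answer: 39

Derivation:
Step 1: declare e=34 at depth 0
Step 2: declare b=(read e)=34 at depth 0
Step 3: declare f=39 at depth 0
Step 4: enter scope (depth=1)
Step 5: declare e=(read f)=39 at depth 1
Step 6: exit scope (depth=0)
Step 7: declare b=(read e)=34 at depth 0
Step 8: declare d=37 at depth 0
Step 9: enter scope (depth=1)
Visible at query point: b=34 d=37 e=34 f=39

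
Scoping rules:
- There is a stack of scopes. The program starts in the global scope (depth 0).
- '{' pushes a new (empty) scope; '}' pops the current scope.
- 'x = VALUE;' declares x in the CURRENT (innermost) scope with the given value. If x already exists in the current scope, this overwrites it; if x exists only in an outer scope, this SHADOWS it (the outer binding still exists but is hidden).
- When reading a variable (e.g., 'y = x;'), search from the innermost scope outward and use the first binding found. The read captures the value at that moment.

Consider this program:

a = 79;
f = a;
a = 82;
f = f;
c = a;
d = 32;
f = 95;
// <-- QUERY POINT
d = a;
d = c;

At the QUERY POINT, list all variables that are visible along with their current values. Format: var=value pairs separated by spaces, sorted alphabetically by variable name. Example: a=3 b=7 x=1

Step 1: declare a=79 at depth 0
Step 2: declare f=(read a)=79 at depth 0
Step 3: declare a=82 at depth 0
Step 4: declare f=(read f)=79 at depth 0
Step 5: declare c=(read a)=82 at depth 0
Step 6: declare d=32 at depth 0
Step 7: declare f=95 at depth 0
Visible at query point: a=82 c=82 d=32 f=95

Answer: a=82 c=82 d=32 f=95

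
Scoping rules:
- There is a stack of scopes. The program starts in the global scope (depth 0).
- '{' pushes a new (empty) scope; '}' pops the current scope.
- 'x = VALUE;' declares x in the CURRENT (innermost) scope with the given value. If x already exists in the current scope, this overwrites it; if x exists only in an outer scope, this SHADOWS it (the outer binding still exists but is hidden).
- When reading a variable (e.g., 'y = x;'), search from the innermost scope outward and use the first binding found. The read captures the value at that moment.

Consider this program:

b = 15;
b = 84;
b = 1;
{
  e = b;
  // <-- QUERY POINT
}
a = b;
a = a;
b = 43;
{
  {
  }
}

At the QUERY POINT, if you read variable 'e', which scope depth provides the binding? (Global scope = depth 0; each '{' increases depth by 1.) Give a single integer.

Step 1: declare b=15 at depth 0
Step 2: declare b=84 at depth 0
Step 3: declare b=1 at depth 0
Step 4: enter scope (depth=1)
Step 5: declare e=(read b)=1 at depth 1
Visible at query point: b=1 e=1

Answer: 1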